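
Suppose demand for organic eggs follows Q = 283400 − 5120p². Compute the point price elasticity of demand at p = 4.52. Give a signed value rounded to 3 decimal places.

dQ/dp = −2·5120·p = -46284.8. At p = 4.52, Q = 178796.352.
Ed = (dQ/dp)·(p/Q) = (-46284.8) × (4.52/178796.352) = -1.17008…

-1.170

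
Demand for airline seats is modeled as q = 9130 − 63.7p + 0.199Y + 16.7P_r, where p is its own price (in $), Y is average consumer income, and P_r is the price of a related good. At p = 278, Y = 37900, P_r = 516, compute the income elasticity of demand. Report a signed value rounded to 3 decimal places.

0.995

At the given values, q = 9130 − 63.7(278) + 0.199(37900) + 16.7(516) = 7580.7.
∂q/∂Y = 0.199.
E = (0.199) × (37900/7580.7) = 0.99490…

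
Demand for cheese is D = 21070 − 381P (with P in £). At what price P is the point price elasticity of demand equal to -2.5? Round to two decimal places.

Ed = −381P/(21070 − 381P). Set this equal to -2.5:
381P = 2.5·(21070 − 381P) ⇒ 381P(1 + 2.5) = 2.5·21070
P = 2.5·21070 / (381·3.5) = 39.5013…

39.50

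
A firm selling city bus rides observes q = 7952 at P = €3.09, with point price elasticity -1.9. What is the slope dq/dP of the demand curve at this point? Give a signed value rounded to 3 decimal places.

-4889.579

Ed = (dq/dP)·(P/q) ⇒ dq/dP = Ed·q/P = (-1.9)·7952/3.09 = -4889.57928…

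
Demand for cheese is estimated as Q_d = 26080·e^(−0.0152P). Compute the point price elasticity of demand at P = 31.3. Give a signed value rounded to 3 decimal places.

-0.476

dQ_d/dP = −0.0152·Q_d = -246.338. At P = 31.3, Q_d = 16206.4.
Ed = (dQ_d/dP)·(P/Q_d) = (-246.338) × (31.3/16206.4) = -0.47576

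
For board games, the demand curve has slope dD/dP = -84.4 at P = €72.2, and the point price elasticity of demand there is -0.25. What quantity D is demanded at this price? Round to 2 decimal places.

24374.72

Ed = (dD/dP)·(P/D) ⇒ D = (dD/dP)·P/Ed = (-84.4)·72.2/(-0.25) = 24374.72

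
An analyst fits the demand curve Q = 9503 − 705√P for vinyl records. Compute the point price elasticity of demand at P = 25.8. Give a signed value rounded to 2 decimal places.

-0.30

dQ/dP = −705/(2√P) = -69.3984. At P = 25.8, Q = 5922.04.
Ed = (dQ/dP)·(P/Q) = (-69.3984) × (25.8/5922.04) = -0.3023…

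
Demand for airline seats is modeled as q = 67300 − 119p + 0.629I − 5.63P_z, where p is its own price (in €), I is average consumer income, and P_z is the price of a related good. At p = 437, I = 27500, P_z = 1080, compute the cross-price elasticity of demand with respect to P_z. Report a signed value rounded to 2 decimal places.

-0.23

At the given values, q = 67300 − 119(437) + 0.629(27500) − 5.63(1080) = 26514.1.
∂q/∂P_z = -5.63.
E = (-5.63) × (1080/26514.1) = -0.2293…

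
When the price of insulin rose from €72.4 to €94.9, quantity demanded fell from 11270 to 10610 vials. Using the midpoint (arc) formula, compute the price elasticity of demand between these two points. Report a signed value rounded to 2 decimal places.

-0.22

%ΔQ = (10610 − 11270) / [(11270 + 10610)/2] = -660/10940 = -0.060329…
%ΔP = (94.9 − 72.4) / [(72.4 + 94.9)/2] = 22.5/83.65 = 0.268977…
Arc Ed = %ΔQ / %ΔP = (-660/10940) / (22.5/83.65) = -0.2242…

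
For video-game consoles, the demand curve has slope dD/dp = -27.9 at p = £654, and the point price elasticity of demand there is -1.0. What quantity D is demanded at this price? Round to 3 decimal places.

18246.600

Ed = (dD/dp)·(p/D) ⇒ D = (dD/dp)·p/Ed = (-27.9)·654/(-1.0) = 18246.6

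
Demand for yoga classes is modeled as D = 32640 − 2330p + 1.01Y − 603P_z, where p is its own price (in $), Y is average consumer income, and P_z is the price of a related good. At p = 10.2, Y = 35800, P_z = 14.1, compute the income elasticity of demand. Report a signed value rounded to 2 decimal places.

At the given values, D = 32640 − 2330(10.2) + 1.01(35800) − 603(14.1) = 36529.7.
∂D/∂Y = 1.01.
E = (1.01) × (35800/36529.7) = 0.9898…

0.99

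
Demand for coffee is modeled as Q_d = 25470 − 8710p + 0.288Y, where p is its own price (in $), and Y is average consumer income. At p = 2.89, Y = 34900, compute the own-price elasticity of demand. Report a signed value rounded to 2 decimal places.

-2.43

At the given values, Q_d = 25470 − 8710(2.89) + 0.288(34900) = 10349.3.
∂Q_d/∂p = −8710.
E = (-8710) × (2.89/10349.3) = -2.4322…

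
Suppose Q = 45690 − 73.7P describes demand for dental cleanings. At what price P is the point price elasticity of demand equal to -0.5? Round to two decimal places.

Ed = −73.7P/(45690 − 73.7P). Set this equal to -0.5:
73.7P = 0.5·(45690 − 73.7P) ⇒ 73.7P(1 + 0.5) = 0.5·45690
P = 0.5·45690 / (73.7·1.5) = 206.6485…

206.65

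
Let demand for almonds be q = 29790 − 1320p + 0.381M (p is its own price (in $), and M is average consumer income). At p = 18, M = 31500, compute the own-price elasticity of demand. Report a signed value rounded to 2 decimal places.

At the given values, q = 29790 − 1320(18) + 0.381(31500) = 18031.5.
∂q/∂p = −1320.
E = (-1320) × (18/18031.5) = -1.3176…

-1.32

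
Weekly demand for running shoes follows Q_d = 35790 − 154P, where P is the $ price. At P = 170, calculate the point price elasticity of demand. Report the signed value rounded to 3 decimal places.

-2.724

dQ_d/dP = −154. At P = 170, Q_d = 35790 − 154(170) = 9610.
Ed = (dQ_d/dP)·(P/Q_d) = −154 × (170/9610) = -2.72424…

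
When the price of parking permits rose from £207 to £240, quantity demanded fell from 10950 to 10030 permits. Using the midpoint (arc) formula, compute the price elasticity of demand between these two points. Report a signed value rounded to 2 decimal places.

-0.59

%ΔQ = (10030 − 10950) / [(10950 + 10030)/2] = -920/10490 = -0.087702…
%ΔP = (240 − 207) / [(207 + 240)/2] = 33/223.5 = 0.147651…
Arc Ed = %ΔQ / %ΔP = (-920/10490) / (33/223.5) = -0.5939…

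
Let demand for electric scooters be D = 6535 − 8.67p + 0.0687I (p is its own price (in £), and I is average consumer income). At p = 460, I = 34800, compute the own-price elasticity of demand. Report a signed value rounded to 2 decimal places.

-0.81

At the given values, D = 6535 − 8.67(460) + 0.0687(34800) = 4937.56.
∂D/∂p = −8.67.
E = (-8.67) × (460/4937.56) = -0.8077…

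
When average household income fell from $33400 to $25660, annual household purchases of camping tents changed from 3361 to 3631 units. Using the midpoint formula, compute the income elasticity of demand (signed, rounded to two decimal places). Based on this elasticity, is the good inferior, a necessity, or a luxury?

%ΔQ = (3631 − 3361)/[( 3361 + 3631)/2] = 270/3496 = 0.077231…
%ΔIncome = (25660 − 33400)/[( 33400 + 25660)/2] = -7740/29530 = -0.262106…
E_income = (270/3496) / (-7740/29530) = -0.2946…
E_income < 0 ⇒ inferior good.

-0.29; inferior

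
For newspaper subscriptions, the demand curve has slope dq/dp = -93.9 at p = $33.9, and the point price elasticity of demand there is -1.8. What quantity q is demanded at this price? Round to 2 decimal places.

1768.45

Ed = (dq/dp)·(p/q) ⇒ q = (dq/dp)·p/Ed = (-93.9)·33.9/(-1.8) = 1768.45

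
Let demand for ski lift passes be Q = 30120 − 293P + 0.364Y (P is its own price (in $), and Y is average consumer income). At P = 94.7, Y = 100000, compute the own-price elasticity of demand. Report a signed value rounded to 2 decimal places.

-0.72

At the given values, Q = 30120 − 293(94.7) + 0.364(100000) = 38772.9.
∂Q/∂P = −293.
E = (-293) × (94.7/38772.9) = -0.7156…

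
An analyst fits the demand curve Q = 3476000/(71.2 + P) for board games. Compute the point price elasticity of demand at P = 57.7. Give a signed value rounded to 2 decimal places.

dQ/dP = −3476000/(71.2 + P)² = -209.206. At P = 57.7, Q = 26966.6.
Ed = (dQ/dP)·(P/Q) = (-209.206) × (57.7/26966.6) = -0.4476…

-0.45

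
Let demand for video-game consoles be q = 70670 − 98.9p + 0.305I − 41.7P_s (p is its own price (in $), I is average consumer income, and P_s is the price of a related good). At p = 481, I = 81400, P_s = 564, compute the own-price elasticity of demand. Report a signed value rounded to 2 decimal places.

At the given values, q = 70670 − 98.9(481) + 0.305(81400) − 41.7(564) = 24407.3.
∂q/∂p = −98.9.
E = (-98.9) × (481/24407.3) = -1.9490…

-1.95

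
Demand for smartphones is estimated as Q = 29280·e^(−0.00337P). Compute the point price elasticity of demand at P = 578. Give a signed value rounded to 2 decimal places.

-1.95

dQ/dP = −0.00337·Q = -14.0688. At P = 578, Q = 4174.71.
Ed = (dQ/dP)·(P/Q) = (-14.0688) × (578/4174.71) = -1.9478…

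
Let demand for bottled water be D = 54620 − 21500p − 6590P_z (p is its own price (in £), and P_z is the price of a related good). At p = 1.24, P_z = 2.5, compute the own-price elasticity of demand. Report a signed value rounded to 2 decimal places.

-2.32

At the given values, D = 54620 − 21500(1.24) − 6590(2.5) = 11485.
∂D/∂p = −21500.
E = (-21500) × (1.24/11485) = -2.3212…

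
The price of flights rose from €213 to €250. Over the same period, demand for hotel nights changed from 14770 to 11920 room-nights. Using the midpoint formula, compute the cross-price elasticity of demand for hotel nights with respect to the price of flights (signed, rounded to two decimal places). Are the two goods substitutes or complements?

%ΔQ_{hotel nights} = (11920 − 14770)/avg = -2850/13345 = -0.213563…
%ΔP_{flights} = (250 − 213)/avg = 37/231.5 = 0.159827…
E_cross = (-2850/13345) / (37/231.5) = -1.3362…
E_cross < 0 ⇒ the goods are complements.

-1.34; complements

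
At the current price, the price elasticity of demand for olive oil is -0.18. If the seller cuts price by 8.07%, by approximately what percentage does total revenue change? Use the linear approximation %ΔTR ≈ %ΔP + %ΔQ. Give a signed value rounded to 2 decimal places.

-6.62%

%ΔQ ≈ Ed × %ΔP = (-0.18) × (-8.07%) = +1.4526%
%ΔTR ≈ %ΔP + %ΔQ = (-8.07%) + (+1.4526%) = -6.6174%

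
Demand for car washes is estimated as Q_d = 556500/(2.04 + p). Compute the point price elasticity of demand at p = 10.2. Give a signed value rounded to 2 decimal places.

-0.83

dQ_d/dp = −556500/(2.04 + p)² = -3714.52. At p = 10.2, Q_d = 45465.7.
Ed = (dQ_d/dp)·(p/Q_d) = (-3714.52) × (10.2/45465.7) = -0.8333…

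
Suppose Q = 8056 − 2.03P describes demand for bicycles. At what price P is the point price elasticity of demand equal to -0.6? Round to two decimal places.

Ed = −2.03P/(8056 − 2.03P). Set this equal to -0.6:
2.03P = 0.6·(8056 − 2.03P) ⇒ 2.03P(1 + 0.6) = 0.6·8056
P = 0.6·8056 / (2.03·1.6) = 1488.1773…

1488.18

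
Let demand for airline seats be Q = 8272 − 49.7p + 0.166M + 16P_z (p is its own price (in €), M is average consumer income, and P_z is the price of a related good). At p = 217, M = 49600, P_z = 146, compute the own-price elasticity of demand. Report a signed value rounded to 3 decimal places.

-1.339

At the given values, Q = 8272 − 49.7(217) + 0.166(49600) + 16(146) = 8056.7.
∂Q/∂p = −49.7.
E = (-49.7) × (217/8056.7) = -1.33862…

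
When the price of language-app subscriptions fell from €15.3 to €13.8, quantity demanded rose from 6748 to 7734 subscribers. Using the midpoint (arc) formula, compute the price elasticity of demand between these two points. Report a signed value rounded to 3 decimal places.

-1.321

%ΔQ = (7734 − 6748) / [(6748 + 7734)/2] = 986/7241 = 0.136169…
%ΔP = (13.8 − 15.3) / [(15.3 + 13.8)/2] = -1.5/14.55 = -0.103092…
Arc Ed = %ΔQ / %ΔP = (986/7241) / (-1.5/14.55) = -1.32083…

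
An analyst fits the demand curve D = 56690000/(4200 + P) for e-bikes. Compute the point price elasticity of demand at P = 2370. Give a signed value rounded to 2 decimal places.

-0.36

dD/dP = −56690000/(4200 + P)² = -1.31334. At P = 2370, D = 8628.61.
Ed = (dD/dP)·(P/D) = (-1.31334) × (2370/8628.61) = -0.3607…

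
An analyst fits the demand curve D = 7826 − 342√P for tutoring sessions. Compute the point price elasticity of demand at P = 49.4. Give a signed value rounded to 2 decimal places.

-0.22

dD/dP = −342/(2√P) = -24.3295. At P = 49.4, D = 5422.25.
Ed = (dD/dP)·(P/D) = (-24.3295) × (49.4/5422.25) = -0.2216…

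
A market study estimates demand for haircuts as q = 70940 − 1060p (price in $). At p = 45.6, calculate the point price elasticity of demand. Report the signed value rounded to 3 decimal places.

dq/dp = −1060. At p = 45.6, q = 70940 − 1060(45.6) = 22604.
Ed = (dq/dp)·(p/q) = −1060 × (45.6/22604) = -2.13838…

-2.138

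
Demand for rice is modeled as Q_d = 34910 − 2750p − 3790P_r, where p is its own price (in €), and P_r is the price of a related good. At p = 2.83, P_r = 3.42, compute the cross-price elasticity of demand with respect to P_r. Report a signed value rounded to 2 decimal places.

-0.92

At the given values, Q_d = 34910 − 2750(2.83) − 3790(3.42) = 14165.7.
∂Q_d/∂P_r = -3790.
E = (-3790) × (3.42/14165.7) = -0.9150…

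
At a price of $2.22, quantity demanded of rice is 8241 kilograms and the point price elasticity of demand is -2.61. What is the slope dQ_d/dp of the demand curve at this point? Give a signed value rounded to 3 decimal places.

-9688.743

Ed = (dQ_d/dp)·(p/Q_d) ⇒ dQ_d/dp = Ed·Q_d/p = (-2.61)·8241/2.22 = -9688.74324…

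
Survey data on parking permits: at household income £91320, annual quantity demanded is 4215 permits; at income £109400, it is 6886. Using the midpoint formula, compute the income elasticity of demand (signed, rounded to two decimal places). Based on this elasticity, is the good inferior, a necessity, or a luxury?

2.67; luxury

%ΔQ = (6886 − 4215)/[( 4215 + 6886)/2] = 2671/5550.5 = 0.481217…
%ΔIncome = (109400 − 91320)/[( 91320 + 109400)/2] = 18080/100360 = 0.180151…
E_income = (2671/5550.5) / (18080/100360) = 2.6711…
E_income > 1 ⇒ normal good, luxury.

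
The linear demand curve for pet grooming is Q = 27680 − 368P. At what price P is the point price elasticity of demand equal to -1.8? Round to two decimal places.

48.35

Ed = −368P/(27680 − 368P). Set this equal to -1.8:
368P = 1.8·(27680 − 368P) ⇒ 368P(1 + 1.8) = 1.8·27680
P = 1.8·27680 / (368·2.8) = 48.3540…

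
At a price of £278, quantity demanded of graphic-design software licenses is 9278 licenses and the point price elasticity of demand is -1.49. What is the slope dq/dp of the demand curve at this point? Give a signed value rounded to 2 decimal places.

Ed = (dq/dp)·(p/q) ⇒ dq/dp = Ed·q/p = (-1.49)·9278/278 = -49.7274…

-49.73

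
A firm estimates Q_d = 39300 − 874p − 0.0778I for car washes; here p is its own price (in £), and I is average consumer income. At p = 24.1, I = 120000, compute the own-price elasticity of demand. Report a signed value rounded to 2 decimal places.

-2.37

At the given values, Q_d = 39300 − 874(24.1) − 0.0778(120000) = 8900.6.
∂Q_d/∂p = −874.
E = (-874) × (24.1/8900.6) = -2.3665…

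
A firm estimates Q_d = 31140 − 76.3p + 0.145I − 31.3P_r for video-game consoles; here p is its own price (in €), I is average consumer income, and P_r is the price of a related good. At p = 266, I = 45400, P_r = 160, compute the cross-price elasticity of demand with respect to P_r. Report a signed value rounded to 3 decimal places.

At the given values, Q_d = 31140 − 76.3(266) + 0.145(45400) − 31.3(160) = 12419.2.
∂Q_d/∂P_r = -31.3.
E = (-31.3) × (160/12419.2) = -0.40324…

-0.403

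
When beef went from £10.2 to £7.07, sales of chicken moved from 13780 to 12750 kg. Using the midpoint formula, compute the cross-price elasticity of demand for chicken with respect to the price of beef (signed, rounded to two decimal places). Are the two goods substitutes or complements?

0.21; substitutes

%ΔQ_{chicken} = (12750 − 13780)/avg = -1030/13265 = -0.077647…
%ΔP_{beef} = (7.07 − 10.2)/avg = -3.13/8.635 = -0.362478…
E_cross = (-1030/13265) / (-3.13/8.635) = 0.2142…
E_cross > 0 ⇒ the goods are substitutes.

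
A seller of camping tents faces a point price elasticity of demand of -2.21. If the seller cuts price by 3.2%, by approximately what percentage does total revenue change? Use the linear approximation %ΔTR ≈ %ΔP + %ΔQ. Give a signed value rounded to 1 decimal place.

%ΔQ ≈ Ed × %ΔP = (-2.21) × (-3.2%) = +7.0720%
%ΔTR ≈ %ΔP + %ΔQ = (-3.2%) + (+7.0720%) = +3.8720%

+3.9%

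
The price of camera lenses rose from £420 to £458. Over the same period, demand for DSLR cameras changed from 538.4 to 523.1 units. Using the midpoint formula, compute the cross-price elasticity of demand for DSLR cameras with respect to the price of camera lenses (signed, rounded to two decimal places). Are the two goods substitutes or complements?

%ΔQ_{DSLR cameras} = (523.1 − 538.4)/avg = -15.3/530.75 = -0.028827…
%ΔP_{camera lenses} = (458 − 420)/avg = 38/439 = 0.086560…
E_cross = (-15.3/530.75) / (38/439) = -0.3330…
E_cross < 0 ⇒ the goods are complements.

-0.33; complements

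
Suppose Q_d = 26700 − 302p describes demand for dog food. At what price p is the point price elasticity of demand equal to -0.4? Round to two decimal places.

Ed = −302p/(26700 − 302p). Set this equal to -0.4:
302p = 0.4·(26700 − 302p) ⇒ 302p(1 + 0.4) = 0.4·26700
p = 0.4·26700 / (302·1.4) = 25.2601…

25.26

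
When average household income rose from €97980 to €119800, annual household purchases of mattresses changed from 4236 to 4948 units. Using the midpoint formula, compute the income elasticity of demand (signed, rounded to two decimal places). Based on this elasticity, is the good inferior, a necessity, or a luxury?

0.77; necessity

%ΔQ = (4948 − 4236)/[( 4236 + 4948)/2] = 712/4592 = 0.155052…
%ΔIncome = (119800 − 97980)/[( 97980 + 119800)/2] = 21820/108890 = 0.200385…
E_income = (712/4592) / (21820/108890) = 0.7737…
0 < E_income < 1 ⇒ normal good, necessity.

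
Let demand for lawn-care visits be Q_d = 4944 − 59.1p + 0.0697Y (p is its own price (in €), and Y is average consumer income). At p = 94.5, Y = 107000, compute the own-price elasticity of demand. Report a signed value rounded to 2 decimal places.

At the given values, Q_d = 4944 − 59.1(94.5) + 0.0697(107000) = 6816.95.
∂Q_d/∂p = −59.1.
E = (-59.1) × (94.5/6816.95) = -0.8192…

-0.82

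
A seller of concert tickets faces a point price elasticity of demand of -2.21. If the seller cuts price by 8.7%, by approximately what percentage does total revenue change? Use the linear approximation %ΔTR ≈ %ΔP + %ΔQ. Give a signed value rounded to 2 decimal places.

%ΔQ ≈ Ed × %ΔP = (-2.21) × (-8.7%) = +19.2270%
%ΔTR ≈ %ΔP + %ΔQ = (-8.7%) + (+19.2270%) = +10.5270%

+10.53%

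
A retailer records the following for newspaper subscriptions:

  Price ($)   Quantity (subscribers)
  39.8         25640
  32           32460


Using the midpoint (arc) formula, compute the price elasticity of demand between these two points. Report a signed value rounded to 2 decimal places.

-1.08

%ΔQ = (32460 − 25640) / [(25640 + 32460)/2] = 6820/29050 = 0.234767…
%ΔP = (32 − 39.8) / [(39.8 + 32)/2] = -7.8/35.9 = -0.217270…
Arc Ed = %ΔQ / %ΔP = (6820/29050) / (-7.8/35.9) = -1.0805…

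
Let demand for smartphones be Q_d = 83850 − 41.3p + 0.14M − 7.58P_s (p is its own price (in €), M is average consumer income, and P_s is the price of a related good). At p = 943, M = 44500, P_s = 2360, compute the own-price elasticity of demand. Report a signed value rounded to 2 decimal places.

-1.17

At the given values, Q_d = 83850 − 41.3(943) + 0.14(44500) − 7.58(2360) = 33245.3.
∂Q_d/∂p = −41.3.
E = (-41.3) × (943/33245.3) = -1.1714…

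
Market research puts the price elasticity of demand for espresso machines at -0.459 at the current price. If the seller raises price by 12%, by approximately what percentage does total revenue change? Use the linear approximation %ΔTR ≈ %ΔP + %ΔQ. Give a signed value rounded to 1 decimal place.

%ΔQ ≈ Ed × %ΔP = (-0.459) × (+12%) = -5.5080%
%ΔTR ≈ %ΔP + %ΔQ = (+12%) + (-5.5080%) = +6.4920%

+6.5%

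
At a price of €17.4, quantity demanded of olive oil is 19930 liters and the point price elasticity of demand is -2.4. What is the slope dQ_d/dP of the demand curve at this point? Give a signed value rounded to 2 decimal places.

-2748.97

Ed = (dQ_d/dP)·(P/Q_d) ⇒ dQ_d/dP = Ed·Q_d/P = (-2.4)·19930/17.4 = -2748.9655…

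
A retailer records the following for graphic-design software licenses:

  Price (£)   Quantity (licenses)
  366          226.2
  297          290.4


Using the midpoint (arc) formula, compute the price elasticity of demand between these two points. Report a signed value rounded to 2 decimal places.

%ΔQ = (290.4 − 226.2) / [(226.2 + 290.4)/2] = 64.2/258.3 = 0.248548…
%ΔP = (297 − 366) / [(366 + 297)/2] = -69/331.5 = -0.208144…
Arc Ed = %ΔQ / %ΔP = (64.2/258.3) / (-69/331.5) = -1.1941…

-1.19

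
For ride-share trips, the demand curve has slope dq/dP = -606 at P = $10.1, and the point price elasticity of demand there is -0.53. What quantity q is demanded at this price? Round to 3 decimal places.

Ed = (dq/dP)·(P/q) ⇒ q = (dq/dP)·P/Ed = (-606)·10.1/(-0.53) = 11548.30188…

11548.302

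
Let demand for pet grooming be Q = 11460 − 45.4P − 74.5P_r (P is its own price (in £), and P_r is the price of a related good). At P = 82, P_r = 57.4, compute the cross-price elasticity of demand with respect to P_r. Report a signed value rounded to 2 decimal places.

At the given values, Q = 11460 − 45.4(82) − 74.5(57.4) = 3460.9.
∂Q/∂P_r = -74.5.
E = (-74.5) × (57.4/3460.9) = -1.2356…

-1.24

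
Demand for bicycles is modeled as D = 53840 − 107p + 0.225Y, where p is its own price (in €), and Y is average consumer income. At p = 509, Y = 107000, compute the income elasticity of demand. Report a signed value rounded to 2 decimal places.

At the given values, D = 53840 − 107(509) + 0.225(107000) = 23452.
∂D/∂Y = 0.225.
E = (0.225) × (107000/23452) = 1.0265…

1.03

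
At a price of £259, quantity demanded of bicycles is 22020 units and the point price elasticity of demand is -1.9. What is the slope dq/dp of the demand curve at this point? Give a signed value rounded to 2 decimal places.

Ed = (dq/dp)·(p/q) ⇒ dq/dp = Ed·q/p = (-1.9)·22020/259 = -161.5366…

-161.54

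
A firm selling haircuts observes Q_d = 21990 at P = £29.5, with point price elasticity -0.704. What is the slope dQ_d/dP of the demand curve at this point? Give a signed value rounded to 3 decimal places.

Ed = (dQ_d/dP)·(P/Q_d) ⇒ dQ_d/dP = Ed·Q_d/P = (-0.704)·21990/29.5 = -524.77830…

-524.778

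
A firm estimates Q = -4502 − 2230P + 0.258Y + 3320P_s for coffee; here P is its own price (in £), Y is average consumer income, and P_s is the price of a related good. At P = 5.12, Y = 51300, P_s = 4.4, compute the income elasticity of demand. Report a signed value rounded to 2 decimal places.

1.11

At the given values, Q = -4502 − 2230(5.12) + 0.258(51300) + 3320(4.4) = 11923.8.
∂Q/∂Y = 0.258.
E = (0.258) × (51300/11923.8) = 1.1099…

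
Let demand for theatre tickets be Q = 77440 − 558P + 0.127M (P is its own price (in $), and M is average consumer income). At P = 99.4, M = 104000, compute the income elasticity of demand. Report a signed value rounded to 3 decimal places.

At the given values, Q = 77440 − 558(99.4) + 0.127(104000) = 35182.8.
∂Q/∂M = 0.127.
E = (0.127) × (104000/35182.8) = 0.37541…

0.375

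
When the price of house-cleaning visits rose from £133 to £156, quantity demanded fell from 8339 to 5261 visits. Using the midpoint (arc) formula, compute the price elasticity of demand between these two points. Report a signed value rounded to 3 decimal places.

-2.844

%ΔQ = (5261 − 8339) / [(8339 + 5261)/2] = -3078/6800 = -0.452647…
%ΔP = (156 − 133) / [(133 + 156)/2] = 23/144.5 = 0.159169…
Arc Ed = %ΔQ / %ΔP = (-3078/6800) / (23/144.5) = -2.84380…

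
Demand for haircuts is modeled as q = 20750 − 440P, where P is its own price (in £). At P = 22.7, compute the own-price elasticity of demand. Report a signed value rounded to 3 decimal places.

At the given values, q = 20750 − 440(22.7) = 10762.
∂q/∂P = −440.
E = (-440) × (22.7/10762) = -0.92808…

-0.928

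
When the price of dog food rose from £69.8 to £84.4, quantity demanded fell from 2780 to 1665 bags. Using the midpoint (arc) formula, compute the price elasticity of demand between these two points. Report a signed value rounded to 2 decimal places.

%ΔQ = (1665 − 2780) / [(2780 + 1665)/2] = -1115/2222.5 = -0.501687…
%ΔP = (84.4 − 69.8) / [(69.8 + 84.4)/2] = 14.6/77.1 = 0.189364…
Arc Ed = %ΔQ / %ΔP = (-1115/2222.5) / (14.6/77.1) = -2.6493…

-2.65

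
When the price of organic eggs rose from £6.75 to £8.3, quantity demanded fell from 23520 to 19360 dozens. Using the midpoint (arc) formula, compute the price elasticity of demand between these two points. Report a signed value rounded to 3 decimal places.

%ΔQ = (19360 − 23520) / [(23520 + 19360)/2] = -4160/21440 = -0.194029…
%ΔP = (8.3 − 6.75) / [(6.75 + 8.3)/2] = 1.55/7.525 = 0.205980…
Arc Ed = %ΔQ / %ΔP = (-4160/21440) / (1.55/7.525) = -0.94198…

-0.942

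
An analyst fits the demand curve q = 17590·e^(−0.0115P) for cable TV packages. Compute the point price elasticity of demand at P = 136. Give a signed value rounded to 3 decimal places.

dq/dP = −0.0115·q = -42.3377. At P = 136, q = 3681.54.
Ed = (dq/dP)·(P/q) = (-42.3377) × (136/3681.54) = -1.564

-1.564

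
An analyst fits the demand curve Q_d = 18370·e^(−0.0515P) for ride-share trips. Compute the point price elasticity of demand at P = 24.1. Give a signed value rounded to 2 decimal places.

-1.24

dQ_d/dP = −0.0515·Q_d = -273.459. At P = 24.1, Q_d = 5309.88.
Ed = (dQ_d/dP)·(P/Q_d) = (-273.459) × (24.1/5309.88) = -1.2411…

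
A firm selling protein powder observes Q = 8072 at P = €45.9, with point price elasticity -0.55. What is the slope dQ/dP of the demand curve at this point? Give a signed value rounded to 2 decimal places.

-96.72

Ed = (dQ/dP)·(P/Q) ⇒ dQ/dP = Ed·Q/P = (-0.55)·8072/45.9 = -96.7233…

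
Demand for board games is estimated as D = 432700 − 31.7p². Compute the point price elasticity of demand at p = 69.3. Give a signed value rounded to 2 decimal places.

-1.09

dD/dp = −2·31.7·p = -4393.62. At p = 69.3, D = 280461.067.
Ed = (dD/dp)·(p/D) = (-4393.62) × (69.3/280461.067) = -1.0856…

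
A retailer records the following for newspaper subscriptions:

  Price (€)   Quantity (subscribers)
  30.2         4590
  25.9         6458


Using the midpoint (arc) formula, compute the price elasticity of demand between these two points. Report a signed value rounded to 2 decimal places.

%ΔQ = (6458 − 4590) / [(4590 + 6458)/2] = 1868/5524 = 0.338160…
%ΔP = (25.9 − 30.2) / [(30.2 + 25.9)/2] = -4.3/28.05 = -0.153297…
Arc Ed = %ΔQ / %ΔP = (1868/5524) / (-4.3/28.05) = -2.2059…

-2.21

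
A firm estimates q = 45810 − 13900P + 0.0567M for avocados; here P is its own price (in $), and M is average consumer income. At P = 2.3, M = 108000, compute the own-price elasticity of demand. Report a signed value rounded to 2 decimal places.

-1.60

At the given values, q = 45810 − 13900(2.3) + 0.0567(108000) = 19963.6.
∂q/∂P = −13900.
E = (-13900) × (2.3/19963.6) = -1.6014…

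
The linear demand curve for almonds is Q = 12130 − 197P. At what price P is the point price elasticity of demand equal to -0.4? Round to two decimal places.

Ed = −197P/(12130 − 197P). Set this equal to -0.4:
197P = 0.4·(12130 − 197P) ⇒ 197P(1 + 0.4) = 0.4·12130
P = 0.4·12130 / (197·1.4) = 17.5924…

17.59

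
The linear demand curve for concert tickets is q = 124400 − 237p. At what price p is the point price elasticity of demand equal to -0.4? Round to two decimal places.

Ed = −237p/(124400 − 237p). Set this equal to -0.4:
237p = 0.4·(124400 − 237p) ⇒ 237p(1 + 0.4) = 0.4·124400
p = 0.4·124400 / (237·1.4) = 149.9698…

149.97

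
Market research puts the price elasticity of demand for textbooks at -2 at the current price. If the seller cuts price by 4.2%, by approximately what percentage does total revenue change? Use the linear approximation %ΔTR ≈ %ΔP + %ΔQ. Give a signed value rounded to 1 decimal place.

%ΔQ ≈ Ed × %ΔP = (-2) × (-4.2%) = +8.4000%
%ΔTR ≈ %ΔP + %ΔQ = (-4.2%) + (+8.4000%) = +4.2000%

+4.2%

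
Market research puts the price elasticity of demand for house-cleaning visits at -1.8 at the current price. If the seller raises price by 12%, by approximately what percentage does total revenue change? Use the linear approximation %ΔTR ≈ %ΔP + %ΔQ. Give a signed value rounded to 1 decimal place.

%ΔQ ≈ Ed × %ΔP = (-1.8) × (+12%) = -21.6000%
%ΔTR ≈ %ΔP + %ΔQ = (+12%) + (-21.6000%) = -9.6000%

-9.6%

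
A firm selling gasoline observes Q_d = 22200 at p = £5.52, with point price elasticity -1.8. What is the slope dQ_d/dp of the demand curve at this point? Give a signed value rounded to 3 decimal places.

Ed = (dQ_d/dp)·(p/Q_d) ⇒ dQ_d/dp = Ed·Q_d/p = (-1.8)·22200/5.52 = -7239.13043…

-7239.130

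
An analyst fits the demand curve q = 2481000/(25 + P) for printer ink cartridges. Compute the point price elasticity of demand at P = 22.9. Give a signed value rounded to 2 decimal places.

-0.48

dq/dP = −2481000/(25 + P)² = -1081.32. At P = 22.9, q = 51795.4.
Ed = (dq/dP)·(P/q) = (-1081.32) × (22.9/51795.4) = -0.4780…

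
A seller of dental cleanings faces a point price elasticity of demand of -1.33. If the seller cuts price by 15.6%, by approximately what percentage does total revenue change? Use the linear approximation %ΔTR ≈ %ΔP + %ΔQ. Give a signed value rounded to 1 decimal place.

+5.1%

%ΔQ ≈ Ed × %ΔP = (-1.33) × (-15.6%) = +20.7480%
%ΔTR ≈ %ΔP + %ΔQ = (-15.6%) + (+20.7480%) = +5.1480%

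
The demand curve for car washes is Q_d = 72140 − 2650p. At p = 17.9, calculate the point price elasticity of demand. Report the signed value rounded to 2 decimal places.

dQ_d/dp = −2650. At p = 17.9, Q_d = 72140 − 2650(17.9) = 24705.
Ed = (dQ_d/dp)·(p/Q_d) = −2650 × (17.9/24705) = -1.9200…

-1.92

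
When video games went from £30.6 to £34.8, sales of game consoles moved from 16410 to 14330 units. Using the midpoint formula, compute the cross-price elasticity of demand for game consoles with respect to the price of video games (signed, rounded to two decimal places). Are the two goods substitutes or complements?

-1.05; complements

%ΔQ_{game consoles} = (14330 − 16410)/avg = -2080/15370 = -0.135328…
%ΔP_{video games} = (34.8 − 30.6)/avg = 4.2/32.7 = 0.128440…
E_cross = (-2080/15370) / (4.2/32.7) = -1.0536…
E_cross < 0 ⇒ the goods are complements.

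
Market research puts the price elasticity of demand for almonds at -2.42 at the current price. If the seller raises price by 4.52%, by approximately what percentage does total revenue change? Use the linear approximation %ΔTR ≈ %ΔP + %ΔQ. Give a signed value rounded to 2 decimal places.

%ΔQ ≈ Ed × %ΔP = (-2.42) × (+4.52%) = -10.9384%
%ΔTR ≈ %ΔP + %ΔQ = (+4.52%) + (-10.9384%) = -6.4184%

-6.42%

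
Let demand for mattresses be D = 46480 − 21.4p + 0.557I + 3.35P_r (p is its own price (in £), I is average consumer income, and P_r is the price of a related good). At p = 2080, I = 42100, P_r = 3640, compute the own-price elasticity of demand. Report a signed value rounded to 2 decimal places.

At the given values, D = 46480 − 21.4(2080) + 0.557(42100) + 3.35(3640) = 37611.7.
∂D/∂p = −21.4.
E = (-21.4) × (2080/37611.7) = -1.1834…

-1.18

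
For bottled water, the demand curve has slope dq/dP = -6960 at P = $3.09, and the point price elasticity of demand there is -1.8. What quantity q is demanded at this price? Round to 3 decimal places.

Ed = (dq/dP)·(P/q) ⇒ q = (dq/dP)·P/Ed = (-6960)·3.09/(-1.8) = 11948

11948.000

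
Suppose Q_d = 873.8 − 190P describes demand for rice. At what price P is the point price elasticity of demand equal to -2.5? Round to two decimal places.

3.28

Ed = −190P/(873.8 − 190P). Set this equal to -2.5:
190P = 2.5·(873.8 − 190P) ⇒ 190P(1 + 2.5) = 2.5·873.8
P = 2.5·873.8 / (190·3.5) = 3.2849…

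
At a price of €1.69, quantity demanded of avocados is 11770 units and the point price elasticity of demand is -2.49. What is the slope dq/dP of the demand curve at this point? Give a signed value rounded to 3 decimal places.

Ed = (dq/dP)·(P/q) ⇒ dq/dP = Ed·q/P = (-2.49)·11770/1.69 = -17341.59763…

-17341.598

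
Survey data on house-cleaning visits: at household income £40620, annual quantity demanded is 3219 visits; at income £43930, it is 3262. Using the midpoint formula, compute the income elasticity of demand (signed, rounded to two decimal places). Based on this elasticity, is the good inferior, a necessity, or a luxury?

0.17; necessity

%ΔQ = (3262 − 3219)/[( 3219 + 3262)/2] = 43/3240.5 = 0.013269…
%ΔIncome = (43930 − 40620)/[( 40620 + 43930)/2] = 3310/42275 = 0.078296…
E_income = (43/3240.5) / (3310/42275) = 0.1694…
0 < E_income < 1 ⇒ normal good, necessity.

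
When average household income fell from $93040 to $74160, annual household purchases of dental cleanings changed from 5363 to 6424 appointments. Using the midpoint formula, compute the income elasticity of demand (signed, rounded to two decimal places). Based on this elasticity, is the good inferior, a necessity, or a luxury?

%ΔQ = (6424 − 5363)/[( 5363 + 6424)/2] = 1061/5893.5 = 0.180028…
%ΔIncome = (74160 − 93040)/[( 93040 + 74160)/2] = -18880/83600 = -0.225837…
E_income = (1061/5893.5) / (-18880/83600) = -0.7971…
E_income < 0 ⇒ inferior good.

-0.80; inferior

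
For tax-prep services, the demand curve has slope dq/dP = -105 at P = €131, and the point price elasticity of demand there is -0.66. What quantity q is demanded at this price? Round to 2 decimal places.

20840.91

Ed = (dq/dP)·(P/q) ⇒ q = (dq/dP)·P/Ed = (-105)·131/(-0.66) = 20840.9090…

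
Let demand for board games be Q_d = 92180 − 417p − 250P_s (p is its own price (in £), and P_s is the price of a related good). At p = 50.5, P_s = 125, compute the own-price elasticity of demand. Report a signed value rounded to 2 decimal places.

At the given values, Q_d = 92180 − 417(50.5) − 250(125) = 39871.5.
∂Q_d/∂p = −417.
E = (-417) × (50.5/39871.5) = -0.5281…

-0.53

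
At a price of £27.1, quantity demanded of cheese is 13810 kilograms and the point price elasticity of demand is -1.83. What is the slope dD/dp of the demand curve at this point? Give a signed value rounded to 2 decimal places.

-932.56

Ed = (dD/dp)·(p/D) ⇒ dD/dp = Ed·D/p = (-1.83)·13810/27.1 = -932.5571…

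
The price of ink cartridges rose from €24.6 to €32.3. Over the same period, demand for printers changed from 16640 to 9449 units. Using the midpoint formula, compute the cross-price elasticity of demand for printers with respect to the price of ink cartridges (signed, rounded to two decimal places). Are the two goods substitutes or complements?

-2.04; complements

%ΔQ_{printers} = (9449 − 16640)/avg = -7191/13044.5 = -0.551266…
%ΔP_{ink cartridges} = (32.3 − 24.6)/avg = 7.7/28.45 = 0.270650…
E_cross = (-7191/13044.5) / (7.7/28.45) = -2.0368…
E_cross < 0 ⇒ the goods are complements.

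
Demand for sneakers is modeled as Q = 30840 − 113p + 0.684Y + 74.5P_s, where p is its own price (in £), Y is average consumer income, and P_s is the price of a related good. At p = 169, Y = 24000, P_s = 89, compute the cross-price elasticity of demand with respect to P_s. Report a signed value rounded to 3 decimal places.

0.191

At the given values, Q = 30840 − 113(169) + 0.684(24000) + 74.5(89) = 34789.5.
∂Q/∂P_s = 74.5.
E = (74.5) × (89/34789.5) = 0.19058…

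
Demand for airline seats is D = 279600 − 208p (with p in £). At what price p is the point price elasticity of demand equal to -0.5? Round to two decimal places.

448.08

Ed = −208p/(279600 − 208p). Set this equal to -0.5:
208p = 0.5·(279600 − 208p) ⇒ 208p(1 + 0.5) = 0.5·279600
p = 0.5·279600 / (208·1.5) = 448.0769…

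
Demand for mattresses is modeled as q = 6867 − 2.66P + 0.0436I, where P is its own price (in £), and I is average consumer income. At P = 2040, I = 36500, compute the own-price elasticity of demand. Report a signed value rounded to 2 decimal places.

At the given values, q = 6867 − 2.66(2040) + 0.0436(36500) = 3032.
∂q/∂P = −2.66.
E = (-2.66) × (2040/3032) = -1.7897…

-1.79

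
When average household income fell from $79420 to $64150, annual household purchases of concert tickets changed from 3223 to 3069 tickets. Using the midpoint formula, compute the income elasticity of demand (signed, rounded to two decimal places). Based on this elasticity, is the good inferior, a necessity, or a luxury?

%ΔQ = (3069 − 3223)/[( 3223 + 3069)/2] = -154/3146 = -0.048951…
%ΔIncome = (64150 − 79420)/[( 79420 + 64150)/2] = -15270/71785 = -0.212718…
E_income = (-154/3146) / (-15270/71785) = 0.2301…
0 < E_income < 1 ⇒ normal good, necessity.

0.23; necessity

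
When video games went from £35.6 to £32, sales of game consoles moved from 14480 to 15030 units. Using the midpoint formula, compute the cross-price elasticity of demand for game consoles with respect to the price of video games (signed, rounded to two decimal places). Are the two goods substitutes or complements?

-0.35; complements

%ΔQ_{game consoles} = (15030 − 14480)/avg = 550/14755 = 0.037275…
%ΔP_{video games} = (32 − 35.6)/avg = -3.6/33.8 = -0.106508…
E_cross = (550/14755) / (-3.6/33.8) = -0.3499…
E_cross < 0 ⇒ the goods are complements.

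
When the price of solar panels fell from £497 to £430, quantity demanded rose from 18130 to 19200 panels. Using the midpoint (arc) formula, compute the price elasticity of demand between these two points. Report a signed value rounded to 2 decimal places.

-0.40

%ΔQ = (19200 − 18130) / [(18130 + 19200)/2] = 1070/18665 = 0.057326…
%ΔP = (430 − 497) / [(497 + 430)/2] = -67/463.5 = -0.144552…
Arc Ed = %ΔQ / %ΔP = (1070/18665) / (-67/463.5) = -0.3965…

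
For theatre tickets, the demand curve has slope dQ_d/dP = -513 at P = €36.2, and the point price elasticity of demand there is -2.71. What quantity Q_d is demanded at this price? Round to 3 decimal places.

Ed = (dQ_d/dP)·(P/Q_d) ⇒ Q_d = (dQ_d/dP)·P/Ed = (-513)·36.2/(-2.71) = 6852.61992…

6852.620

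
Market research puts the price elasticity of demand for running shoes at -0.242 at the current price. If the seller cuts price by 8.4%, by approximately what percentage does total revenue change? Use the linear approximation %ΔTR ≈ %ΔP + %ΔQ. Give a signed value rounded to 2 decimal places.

%ΔQ ≈ Ed × %ΔP = (-0.242) × (-8.4%) = +2.0328%
%ΔTR ≈ %ΔP + %ΔQ = (-8.4%) + (+2.0328%) = -6.3672%

-6.37%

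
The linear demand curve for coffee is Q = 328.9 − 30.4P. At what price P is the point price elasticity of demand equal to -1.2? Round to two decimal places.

Ed = −30.4P/(328.9 − 30.4P). Set this equal to -1.2:
30.4P = 1.2·(328.9 − 30.4P) ⇒ 30.4P(1 + 1.2) = 1.2·328.9
P = 1.2·328.9 / (30.4·2.2) = 5.9013…

5.90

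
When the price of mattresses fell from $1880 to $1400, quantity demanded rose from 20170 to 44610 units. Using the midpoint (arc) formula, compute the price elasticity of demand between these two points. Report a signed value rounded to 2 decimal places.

%ΔQ = (44610 − 20170) / [(20170 + 44610)/2] = 24440/32390 = 0.754553…
%ΔP = (1400 − 1880) / [(1880 + 1400)/2] = -480/1640 = -0.292682…
Arc Ed = %ΔQ / %ΔP = (24440/32390) / (-480/1640) = -2.5780…

-2.58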